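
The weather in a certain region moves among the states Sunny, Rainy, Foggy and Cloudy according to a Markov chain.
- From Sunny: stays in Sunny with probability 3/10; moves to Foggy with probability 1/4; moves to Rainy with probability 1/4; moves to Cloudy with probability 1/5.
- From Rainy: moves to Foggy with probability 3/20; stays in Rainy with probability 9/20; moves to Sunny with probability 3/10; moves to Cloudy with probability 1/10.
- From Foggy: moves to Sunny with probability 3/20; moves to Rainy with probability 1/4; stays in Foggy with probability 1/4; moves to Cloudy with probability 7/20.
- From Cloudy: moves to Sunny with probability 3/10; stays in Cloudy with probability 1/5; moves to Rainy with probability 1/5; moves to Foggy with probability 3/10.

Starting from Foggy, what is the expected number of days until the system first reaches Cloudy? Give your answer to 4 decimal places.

Let t(s) be the expected number of days to first reach Cloudy from state s, with t(Cloudy) = 0. Conditioning on the first day:
t(Sunny) = 1 + 0.3·t(Sunny) + 0.25·t(Rainy) + 0.25·t(Foggy)
t(Rainy) = 1 + 0.3·t(Sunny) + 0.45·t(Rainy) + 0.15·t(Foggy)
t(Foggy) = 1 + 0.15·t(Sunny) + 0.25·t(Rainy) + 0.25·t(Foggy)
Solving: t(Sunny) = 4.9612, t(Rainy) = 5.6744, t(Foggy) = 4.2171.
Expected days from Foggy to Cloudy: 4.2171.

4.2171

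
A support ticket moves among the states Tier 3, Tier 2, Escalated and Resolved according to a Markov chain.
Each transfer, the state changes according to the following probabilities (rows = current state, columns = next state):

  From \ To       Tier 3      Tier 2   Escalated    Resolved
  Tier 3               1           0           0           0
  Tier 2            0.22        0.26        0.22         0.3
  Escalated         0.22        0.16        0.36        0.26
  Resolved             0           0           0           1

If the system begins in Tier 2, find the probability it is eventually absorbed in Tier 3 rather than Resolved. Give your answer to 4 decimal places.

Let h(s) be the probability of absorption at Tier 3 starting from transient state s. Then h(Tier 3) = 1 and h(Resolved) = 0. By first-step analysis:
h(Tier 2) = 0.22·1 + 0.26·h(Tier 2) + 0.22·h(Escalated) + 0.3·0
h(Escalated) = 0.22·1 + 0.16·h(Tier 2) + 0.36·h(Escalated) + 0.26·0
Solving: h(Tier 2) = 0.4316, h(Escalated) = 0.4516.
Starting from Tier 2, the probability is 0.4316.

0.4316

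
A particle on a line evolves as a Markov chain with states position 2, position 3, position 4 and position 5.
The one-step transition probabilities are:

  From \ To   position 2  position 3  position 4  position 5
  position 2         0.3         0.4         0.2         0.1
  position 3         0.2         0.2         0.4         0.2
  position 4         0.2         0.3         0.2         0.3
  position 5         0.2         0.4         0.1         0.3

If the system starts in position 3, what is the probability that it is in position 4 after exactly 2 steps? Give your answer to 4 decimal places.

0.2200

Propagate the distribution vector 2 steps from position 3.
After 0 steps: (0.0000, 1.0000, 0.0000, 0.0000)
After 1 step: (0.2000, 0.2000, 0.4000, 0.2000)
After 2 steps: (0.2200, 0.3200, 0.2200, 0.2400)
P(in position 4 after 2 steps) = 0.2200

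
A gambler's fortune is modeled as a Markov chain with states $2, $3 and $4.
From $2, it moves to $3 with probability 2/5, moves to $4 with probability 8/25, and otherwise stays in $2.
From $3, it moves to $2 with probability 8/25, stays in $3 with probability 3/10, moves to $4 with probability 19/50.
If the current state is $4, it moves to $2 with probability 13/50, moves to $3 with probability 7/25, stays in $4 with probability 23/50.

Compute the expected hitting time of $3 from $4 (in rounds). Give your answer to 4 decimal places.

3.2068

Let t(s) be the expected number of rounds to first reach $3 from state s, with t($3) = 0. Conditioning on the first round:
t($2) = 1 + 0.28·t($2) + 0.32·t($4)
t($4) = 1 + 0.26·t($2) + 0.46·t($4)
Solving: t($2) = 2.8141, t($4) = 3.2068.
Expected rounds from $4 to $3: 3.2068.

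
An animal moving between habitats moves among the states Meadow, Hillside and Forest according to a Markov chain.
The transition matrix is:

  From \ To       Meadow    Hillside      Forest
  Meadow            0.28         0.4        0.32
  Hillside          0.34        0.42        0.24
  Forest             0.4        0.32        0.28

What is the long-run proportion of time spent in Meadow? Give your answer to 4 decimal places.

Let the stationary distribution be π with π = πP and π_1 + π_2 + π_3 = 1.
π_1 = 0.28·π_1 + 0.34·π_2 + 0.4·π_3
π_2 = 0.4·π_1 + 0.42·π_2 + 0.32·π_3
Solving with the normalization constraint gives π = (0.3365, 0.3855, 0.2780).
So the stationary probability of Meadow is 0.3365.

0.3365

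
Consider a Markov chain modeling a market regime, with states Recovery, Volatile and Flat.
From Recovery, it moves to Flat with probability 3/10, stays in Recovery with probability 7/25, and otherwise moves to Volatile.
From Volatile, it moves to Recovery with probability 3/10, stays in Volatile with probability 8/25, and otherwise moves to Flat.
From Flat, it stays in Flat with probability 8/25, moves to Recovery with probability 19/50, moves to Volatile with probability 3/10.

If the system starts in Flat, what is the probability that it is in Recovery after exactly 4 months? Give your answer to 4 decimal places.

0.3204

Propagate the distribution vector 4 months from Flat.
After 0 months: (0.0000, 0.0000, 1.0000)
After 1 month: (0.3800, 0.3000, 0.3200)
After 2 months: (0.3180, 0.3516, 0.3304)
After 3 months: (0.3201, 0.3452, 0.3347)
After 4 months: (0.3204, 0.3453, 0.3343)
P(in Recovery after 4 months) = 0.3204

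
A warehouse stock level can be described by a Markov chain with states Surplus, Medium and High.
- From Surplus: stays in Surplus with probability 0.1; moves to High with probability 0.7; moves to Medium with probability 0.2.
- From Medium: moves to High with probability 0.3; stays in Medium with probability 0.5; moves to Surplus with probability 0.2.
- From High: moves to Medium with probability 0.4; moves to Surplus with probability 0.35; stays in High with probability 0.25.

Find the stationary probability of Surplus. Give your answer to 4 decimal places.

Let the stationary distribution be π with π = πP and π_1 + π_2 + π_3 = 1.
π_1 = 0.1·π_1 + 0.2·π_2 + 0.35·π_3
π_2 = 0.2·π_1 + 0.5·π_2 + 0.4·π_3
Solving with the normalization constraint gives π = (0.2329, 0.3927, 0.3744).
So the stationary probability of Surplus is 0.2329.

0.2329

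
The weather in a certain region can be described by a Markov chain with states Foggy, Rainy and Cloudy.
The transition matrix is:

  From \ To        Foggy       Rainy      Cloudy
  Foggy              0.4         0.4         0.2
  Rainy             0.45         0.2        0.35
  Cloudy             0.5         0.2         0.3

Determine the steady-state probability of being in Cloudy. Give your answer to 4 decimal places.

0.2703

Let the stationary distribution be π with π = πP and π_1 + π_2 + π_3 = 1.
π_1 = 0.4·π_1 + 0.45·π_2 + 0.5·π_3
π_2 = 0.4·π_1 + 0.2·π_2 + 0.2·π_3
Solving with the normalization constraint gives π = (0.4414, 0.2883, 0.2703).
So the stationary probability of Cloudy is 0.2703.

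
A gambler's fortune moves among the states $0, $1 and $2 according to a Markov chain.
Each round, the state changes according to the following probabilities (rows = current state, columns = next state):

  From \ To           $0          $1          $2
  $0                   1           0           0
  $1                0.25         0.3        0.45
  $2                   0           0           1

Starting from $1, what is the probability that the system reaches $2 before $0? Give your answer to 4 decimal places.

0.6429

Let h(s) be the probability of absorption at $2 starting from transient state s. Then h($2) = 1 and h($0) = 0. By first-step analysis:
h($1) = 0.25·0 + 0.3·h($1) + 0.45·1
Solving: h($1) = 0.6429.
Starting from $1, the probability is 0.6429.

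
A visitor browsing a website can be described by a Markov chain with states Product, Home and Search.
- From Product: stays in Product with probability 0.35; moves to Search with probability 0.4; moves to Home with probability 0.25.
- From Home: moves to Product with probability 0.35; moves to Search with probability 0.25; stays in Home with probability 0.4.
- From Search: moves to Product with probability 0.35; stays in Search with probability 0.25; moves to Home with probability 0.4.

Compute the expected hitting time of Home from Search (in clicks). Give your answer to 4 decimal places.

Let t(s) be the expected number of clicks to first reach Home from state s, with t(Home) = 0. Conditioning on the first click:
t(Product) = 1 + 0.35·t(Product) + 0.4·t(Search)
t(Search) = 1 + 0.35·t(Product) + 0.25·t(Search)
Solving: t(Product) = 3.3094, t(Search) = 2.8777.
Expected clicks from Search to Home: 2.8777.

2.8777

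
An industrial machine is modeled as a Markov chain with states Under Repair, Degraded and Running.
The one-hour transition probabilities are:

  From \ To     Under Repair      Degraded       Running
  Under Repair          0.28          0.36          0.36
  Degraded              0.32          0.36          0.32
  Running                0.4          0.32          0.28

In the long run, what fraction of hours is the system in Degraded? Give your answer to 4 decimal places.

Let the stationary distribution be π with π = πP and π_1 + π_2 + π_3 = 1.
π_1 = 0.28·π_1 + 0.32·π_2 + 0.4·π_3
π_2 = 0.36·π_1 + 0.36·π_2 + 0.32·π_3
Solving with the normalization constraint gives π = (0.3323, 0.3472, 0.3205).
So the stationary probability of Degraded is 0.3472.

0.3472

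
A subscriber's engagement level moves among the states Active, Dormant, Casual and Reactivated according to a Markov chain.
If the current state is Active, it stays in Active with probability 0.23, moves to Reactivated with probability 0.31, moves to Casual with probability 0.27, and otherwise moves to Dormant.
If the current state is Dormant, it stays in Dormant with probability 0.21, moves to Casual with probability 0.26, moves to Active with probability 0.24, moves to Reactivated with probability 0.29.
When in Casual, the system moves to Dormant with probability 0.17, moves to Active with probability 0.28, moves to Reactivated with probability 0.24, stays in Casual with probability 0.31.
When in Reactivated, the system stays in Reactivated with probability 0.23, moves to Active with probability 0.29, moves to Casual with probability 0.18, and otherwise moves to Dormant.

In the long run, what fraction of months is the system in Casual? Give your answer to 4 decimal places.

0.2540

Let the stationary distribution be π with π = πP and π_1 + π_2 + π_3 + π_4 = 1.
π_1 = 0.23·π_1 + 0.24·π_2 + 0.28·π_3 + 0.29·π_4
π_2 = 0.19·π_1 + 0.21·π_2 + 0.17·π_3 + 0.3·π_4
π_3 = 0.27·π_1 + 0.26·π_2 + 0.31·π_3 + 0.18·π_4
Solving with the normalization constraint gives π = (0.2609, 0.2186, 0.2540, 0.2665).
So the stationary probability of Casual is 0.2540.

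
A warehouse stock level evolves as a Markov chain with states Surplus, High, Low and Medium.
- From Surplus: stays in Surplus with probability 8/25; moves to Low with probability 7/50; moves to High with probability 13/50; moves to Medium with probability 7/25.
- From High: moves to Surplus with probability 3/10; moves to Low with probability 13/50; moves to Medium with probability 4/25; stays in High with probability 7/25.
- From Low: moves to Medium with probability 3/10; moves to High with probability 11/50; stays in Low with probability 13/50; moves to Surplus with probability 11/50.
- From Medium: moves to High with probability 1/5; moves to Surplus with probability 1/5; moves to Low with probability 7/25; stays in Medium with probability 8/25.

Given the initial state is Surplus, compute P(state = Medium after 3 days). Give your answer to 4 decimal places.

0.2659

Propagate the distribution vector 3 days from Surplus.
After 0 days: (1.0000, 0.0000, 0.0000, 0.0000)
After 1 day: (0.3200, 0.2600, 0.1400, 0.2800)
After 2 days: (0.2672, 0.2428, 0.2272, 0.2628)
After 3 days: (0.2609, 0.2400, 0.2332, 0.2659)
P(in Medium after 3 days) = 0.2659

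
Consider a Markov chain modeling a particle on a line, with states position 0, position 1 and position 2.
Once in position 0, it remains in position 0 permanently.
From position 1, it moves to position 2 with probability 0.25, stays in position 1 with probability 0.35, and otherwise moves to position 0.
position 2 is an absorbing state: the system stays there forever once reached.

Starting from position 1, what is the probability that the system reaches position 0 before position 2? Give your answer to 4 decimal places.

Let h(s) be the probability of absorption at position 0 starting from transient state s. Then h(position 0) = 1 and h(position 2) = 0. By first-step analysis:
h(position 1) = 0.4·1 + 0.35·h(position 1) + 0.25·0
Solving: h(position 1) = 0.6154.
Starting from position 1, the probability is 0.6154.

0.6154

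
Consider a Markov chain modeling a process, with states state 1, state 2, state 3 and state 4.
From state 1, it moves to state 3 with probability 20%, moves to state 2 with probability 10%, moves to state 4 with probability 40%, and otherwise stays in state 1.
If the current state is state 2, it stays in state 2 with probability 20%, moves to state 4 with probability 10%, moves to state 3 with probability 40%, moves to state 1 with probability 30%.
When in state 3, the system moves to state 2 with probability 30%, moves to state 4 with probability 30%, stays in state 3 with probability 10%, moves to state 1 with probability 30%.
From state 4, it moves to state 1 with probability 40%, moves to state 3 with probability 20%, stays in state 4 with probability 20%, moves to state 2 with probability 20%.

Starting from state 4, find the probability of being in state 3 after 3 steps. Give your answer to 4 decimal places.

0.2140

Propagate the distribution vector 3 steps from state 4.
After 0 steps: (0.0000, 0.0000, 0.0000, 1.0000)
After 1 step: (0.4000, 0.2000, 0.2000, 0.2000)
After 2 steps: (0.3200, 0.1800, 0.2200, 0.2800)
After 3 steps: (0.3280, 0.1900, 0.2140, 0.2680)
P(in state 3 after 3 steps) = 0.2140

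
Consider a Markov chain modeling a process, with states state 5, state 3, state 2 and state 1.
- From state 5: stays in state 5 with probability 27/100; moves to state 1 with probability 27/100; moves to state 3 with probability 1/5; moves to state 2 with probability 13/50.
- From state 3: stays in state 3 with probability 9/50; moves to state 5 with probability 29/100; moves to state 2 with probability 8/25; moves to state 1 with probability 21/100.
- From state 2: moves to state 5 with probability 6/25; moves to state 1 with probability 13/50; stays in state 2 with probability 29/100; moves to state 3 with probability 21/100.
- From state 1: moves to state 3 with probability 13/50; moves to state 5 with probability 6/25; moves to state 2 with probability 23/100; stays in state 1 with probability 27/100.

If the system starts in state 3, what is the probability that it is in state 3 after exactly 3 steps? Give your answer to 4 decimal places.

0.2139

Propagate the distribution vector 3 steps from state 3.
After 0 steps: (0.0000, 1.0000, 0.0000, 0.0000)
After 1 step: (0.2900, 0.1800, 0.3200, 0.2100)
After 2 steps: (0.2577, 0.2122, 0.2741, 0.2560)
After 3 steps: (0.2583, 0.2139, 0.2733, 0.2545)
P(in state 3 after 3 steps) = 0.2139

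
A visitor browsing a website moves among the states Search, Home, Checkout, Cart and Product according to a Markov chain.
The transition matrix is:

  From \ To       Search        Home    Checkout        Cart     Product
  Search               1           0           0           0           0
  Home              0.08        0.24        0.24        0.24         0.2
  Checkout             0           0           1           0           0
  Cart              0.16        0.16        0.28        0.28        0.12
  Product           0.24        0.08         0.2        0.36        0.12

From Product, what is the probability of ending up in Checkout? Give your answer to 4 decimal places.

Let h(s) be the probability of absorption at Checkout starting from transient state s. Then h(Checkout) = 1 and h(Search) = 0. By first-step analysis:
h(Home) = 0.08·0 + 0.24·h(Home) + 0.24·1 + 0.24·h(Cart) + 0.2·h(Product)
h(Cart) = 0.16·0 + 0.16·h(Home) + 0.28·1 + 0.28·h(Cart) + 0.12·h(Product)
h(Product) = 0.24·0 + 0.08·h(Home) + 0.2·1 + 0.36·h(Cart) + 0.12·h(Product)
Solving: h(Home) = 0.6560, h(Cart) = 0.6251, h(Product) = 0.5426.
Starting from Product, the probability is 0.5426.

0.5426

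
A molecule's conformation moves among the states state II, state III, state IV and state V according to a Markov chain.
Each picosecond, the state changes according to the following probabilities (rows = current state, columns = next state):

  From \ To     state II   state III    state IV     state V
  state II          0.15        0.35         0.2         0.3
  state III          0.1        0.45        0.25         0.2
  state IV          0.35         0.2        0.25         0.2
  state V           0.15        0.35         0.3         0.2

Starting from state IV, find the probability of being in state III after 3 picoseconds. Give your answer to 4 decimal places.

0.3469

Propagate the distribution vector 3 picoseconds from state IV.
After 0 picoseconds: (0.0000, 0.0000, 1.0000, 0.0000)
After 1 picosecond: (0.3500, 0.2000, 0.2500, 0.2000)
After 2 picoseconds: (0.1900, 0.3325, 0.2425, 0.2350)
After 3 picoseconds: (0.1819, 0.3469, 0.2523, 0.2190)
P(in state III after 3 picoseconds) = 0.3469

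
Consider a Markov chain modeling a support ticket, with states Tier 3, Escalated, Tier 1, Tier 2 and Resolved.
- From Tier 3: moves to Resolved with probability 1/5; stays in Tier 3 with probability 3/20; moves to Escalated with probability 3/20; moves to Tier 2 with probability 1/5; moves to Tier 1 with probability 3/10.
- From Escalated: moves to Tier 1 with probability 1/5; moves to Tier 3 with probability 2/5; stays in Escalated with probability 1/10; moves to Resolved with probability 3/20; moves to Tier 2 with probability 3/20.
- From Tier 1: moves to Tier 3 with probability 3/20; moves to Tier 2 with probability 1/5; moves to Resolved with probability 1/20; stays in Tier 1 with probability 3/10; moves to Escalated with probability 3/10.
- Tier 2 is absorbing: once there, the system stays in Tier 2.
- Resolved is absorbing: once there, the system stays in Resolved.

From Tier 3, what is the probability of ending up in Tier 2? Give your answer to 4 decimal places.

0.5622

Let h(s) be the probability of absorption at Tier 2 starting from transient state s. Then h(Tier 2) = 1 and h(Resolved) = 0. By first-step analysis:
h(Tier 3) = 0.15·h(Tier 3) + 0.15·h(Escalated) + 0.3·h(Tier 1) + 0.2·1 + 0.2·0
h(Escalated) = 0.4·h(Tier 3) + 0.1·h(Escalated) + 0.2·h(Tier 1) + 0.15·1 + 0.15·0
h(Tier 1) = 0.15·h(Tier 3) + 0.3·h(Escalated) + 0.3·h(Tier 1) + 0.2·1 + 0.05·0
Solving: h(Tier 3) = 0.5622, h(Escalated) = 0.5602, h(Tier 1) = 0.6463.
Starting from Tier 3, the probability is 0.5622.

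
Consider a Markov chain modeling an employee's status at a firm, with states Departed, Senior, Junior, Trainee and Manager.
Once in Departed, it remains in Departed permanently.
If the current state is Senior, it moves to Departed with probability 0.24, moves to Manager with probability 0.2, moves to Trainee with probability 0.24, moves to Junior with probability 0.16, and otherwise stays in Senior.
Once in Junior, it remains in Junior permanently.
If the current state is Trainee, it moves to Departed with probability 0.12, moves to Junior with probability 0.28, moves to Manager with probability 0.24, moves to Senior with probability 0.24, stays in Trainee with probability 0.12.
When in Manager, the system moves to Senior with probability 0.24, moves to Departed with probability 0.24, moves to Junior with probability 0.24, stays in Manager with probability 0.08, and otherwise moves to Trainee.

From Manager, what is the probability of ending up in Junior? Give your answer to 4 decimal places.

Let h(s) be the probability of absorption at Junior starting from transient state s. Then h(Junior) = 1 and h(Departed) = 0. By first-step analysis:
h(Senior) = 0.24·0 + 0.16·h(Senior) + 0.16·1 + 0.24·h(Trainee) + 0.2·h(Manager)
h(Trainee) = 0.12·0 + 0.24·h(Senior) + 0.28·1 + 0.12·h(Trainee) + 0.24·h(Manager)
h(Manager) = 0.24·0 + 0.24·h(Senior) + 0.24·1 + 0.2·h(Trainee) + 0.08·h(Manager)
Solving: h(Senior) = 0.4816, h(Trainee) = 0.5899, h(Manager) = 0.5147.
Starting from Manager, the probability is 0.5147.

0.5147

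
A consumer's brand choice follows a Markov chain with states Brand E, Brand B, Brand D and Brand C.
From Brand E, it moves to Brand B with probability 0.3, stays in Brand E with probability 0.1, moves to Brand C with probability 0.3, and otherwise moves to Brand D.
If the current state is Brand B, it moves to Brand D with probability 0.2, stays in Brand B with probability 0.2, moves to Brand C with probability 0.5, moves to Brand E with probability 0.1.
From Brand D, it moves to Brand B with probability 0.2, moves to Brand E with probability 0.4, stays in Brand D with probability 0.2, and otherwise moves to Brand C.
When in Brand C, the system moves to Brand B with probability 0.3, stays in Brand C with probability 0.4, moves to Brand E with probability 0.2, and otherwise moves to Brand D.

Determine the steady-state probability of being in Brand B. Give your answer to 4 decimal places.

Let the stationary distribution be π with π = πP and π_1 + π_2 + π_3 + π_4 = 1.
π_1 = 0.1·π_1 + 0.1·π_2 + 0.4·π_3 + 0.2·π_4
π_2 = 0.3·π_1 + 0.2·π_2 + 0.2·π_3 + 0.3·π_4
π_3 = 0.3·π_1 + 0.2·π_2 + 0.2·π_3 + 0.1·π_4
Solving with the normalization constraint gives π = (0.1917, 0.2562, 0.1822, 0.3700).
So the stationary probability of Brand B is 0.2562.

0.2562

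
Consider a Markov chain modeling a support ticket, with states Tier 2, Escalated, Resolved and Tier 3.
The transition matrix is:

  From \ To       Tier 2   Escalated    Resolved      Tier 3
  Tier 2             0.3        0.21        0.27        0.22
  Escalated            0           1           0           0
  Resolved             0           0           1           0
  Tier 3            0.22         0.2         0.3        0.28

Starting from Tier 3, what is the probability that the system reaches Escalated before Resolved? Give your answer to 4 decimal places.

0.4087

Let h(s) be the probability of absorption at Escalated starting from transient state s. Then h(Escalated) = 1 and h(Resolved) = 0. By first-step analysis:
h(Tier 2) = 0.3·h(Tier 2) + 0.21·1 + 0.27·0 + 0.22·h(Tier 3)
h(Tier 3) = 0.22·h(Tier 2) + 0.2·1 + 0.3·0 + 0.28·h(Tier 3)
Solving: h(Tier 2) = 0.4284, h(Tier 3) = 0.4087.
Starting from Tier 3, the probability is 0.4087.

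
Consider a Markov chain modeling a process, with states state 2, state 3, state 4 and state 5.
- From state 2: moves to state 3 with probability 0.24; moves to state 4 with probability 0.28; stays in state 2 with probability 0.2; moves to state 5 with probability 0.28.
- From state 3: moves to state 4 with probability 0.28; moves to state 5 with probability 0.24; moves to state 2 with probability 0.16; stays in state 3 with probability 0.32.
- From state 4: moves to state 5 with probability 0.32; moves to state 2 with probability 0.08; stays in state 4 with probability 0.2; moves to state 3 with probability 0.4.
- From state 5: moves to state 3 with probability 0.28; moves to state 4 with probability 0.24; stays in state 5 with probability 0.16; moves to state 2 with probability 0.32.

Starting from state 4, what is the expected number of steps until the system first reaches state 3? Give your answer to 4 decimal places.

Let t(s) be the expected number of steps to first reach state 3 from state s, with t(state 3) = 0. Conditioning on the first step:
t(state 2) = 1 + 0.2·t(state 2) + 0.28·t(state 4) + 0.28·t(state 5)
t(state 4) = 1 + 0.08·t(state 2) + 0.2·t(state 4) + 0.32·t(state 5)
t(state 5) = 1 + 0.32·t(state 2) + 0.24·t(state 4) + 0.16·t(state 5)
Solving: t(state 2) = 3.4447, t(state 4) = 2.9305, t(state 5) = 3.3400.
Expected steps from state 4 to state 3: 2.9305.

2.9305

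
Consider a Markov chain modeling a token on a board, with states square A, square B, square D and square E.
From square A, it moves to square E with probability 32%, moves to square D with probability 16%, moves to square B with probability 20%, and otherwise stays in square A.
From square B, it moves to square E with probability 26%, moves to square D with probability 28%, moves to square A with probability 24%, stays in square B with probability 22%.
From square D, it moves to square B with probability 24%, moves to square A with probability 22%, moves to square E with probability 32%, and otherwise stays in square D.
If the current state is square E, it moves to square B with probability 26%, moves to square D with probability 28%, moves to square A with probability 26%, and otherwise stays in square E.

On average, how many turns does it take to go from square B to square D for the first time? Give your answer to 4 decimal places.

4.0320

Let t(s) be the expected number of turns to first reach square D from state s, with t(square D) = 0. Conditioning on the first turn:
t(square A) = 1 + 0.32·t(square A) + 0.2·t(square B) + 0.32·t(square E)
t(square B) = 1 + 0.24·t(square A) + 0.22·t(square B) + 0.26·t(square E)
t(square E) = 1 + 0.26·t(square A) + 0.26·t(square B) + 0.2·t(square E)
Solving: t(square A) = 4.5586, t(square B) = 4.0320, t(square E) = 4.0419.
Expected turns from square B to square D: 4.0320.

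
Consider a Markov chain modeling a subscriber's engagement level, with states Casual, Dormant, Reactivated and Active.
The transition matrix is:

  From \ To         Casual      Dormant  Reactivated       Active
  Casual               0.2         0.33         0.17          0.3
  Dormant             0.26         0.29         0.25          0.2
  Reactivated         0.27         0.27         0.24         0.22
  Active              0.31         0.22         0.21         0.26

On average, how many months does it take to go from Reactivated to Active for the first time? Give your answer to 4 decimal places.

4.2707

Let t(s) be the expected number of months to first reach Active from state s, with t(Active) = 0. Conditioning on the first month:
t(Casual) = 1 + 0.2·t(Casual) + 0.33·t(Dormant) + 0.17·t(Reactivated)
t(Dormant) = 1 + 0.26·t(Casual) + 0.29·t(Dormant) + 0.25·t(Reactivated)
t(Reactivated) = 1 + 0.27·t(Casual) + 0.27·t(Dormant) + 0.24·t(Reactivated)
Solving: t(Casual) = 3.9565, t(Dormant) = 4.3611, t(Reactivated) = 4.2707.
Expected months from Reactivated to Active: 4.2707.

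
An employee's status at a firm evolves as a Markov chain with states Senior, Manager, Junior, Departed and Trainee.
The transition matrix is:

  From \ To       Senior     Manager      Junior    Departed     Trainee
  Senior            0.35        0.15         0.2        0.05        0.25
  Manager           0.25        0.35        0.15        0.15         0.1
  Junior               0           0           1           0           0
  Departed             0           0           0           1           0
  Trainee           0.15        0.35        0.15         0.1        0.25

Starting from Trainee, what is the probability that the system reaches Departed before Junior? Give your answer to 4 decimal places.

0.3920

Let h(s) be the probability of absorption at Departed starting from transient state s. Then h(Departed) = 1 and h(Junior) = 0. By first-step analysis:
h(Senior) = 0.35·h(Senior) + 0.15·h(Manager) + 0.2·0 + 0.05·1 + 0.25·h(Trainee)
h(Manager) = 0.25·h(Senior) + 0.35·h(Manager) + 0.15·0 + 0.15·1 + 0.1·h(Trainee)
h(Trainee) = 0.15·h(Senior) + 0.35·h(Manager) + 0.15·0 + 0.1·1 + 0.25·h(Trainee)
Solving: h(Senior) = 0.3236, h(Manager) = 0.4155, h(Trainee) = 0.3920.
Starting from Trainee, the probability is 0.3920.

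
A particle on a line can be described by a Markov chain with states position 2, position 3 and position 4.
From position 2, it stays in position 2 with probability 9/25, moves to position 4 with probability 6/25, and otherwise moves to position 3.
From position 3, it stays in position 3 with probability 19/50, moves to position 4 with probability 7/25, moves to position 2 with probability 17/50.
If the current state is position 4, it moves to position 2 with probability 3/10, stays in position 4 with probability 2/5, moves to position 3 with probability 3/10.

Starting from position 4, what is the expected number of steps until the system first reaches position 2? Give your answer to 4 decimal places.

3.1944

Let t(s) be the expected number of steps to first reach position 2 from state s, with t(position 2) = 0. Conditioning on the first step:
t(position 3) = 1 + 0.38·t(position 3) + 0.28·t(position 4)
t(position 4) = 1 + 0.3·t(position 3) + 0.4·t(position 4)
Solving: t(position 3) = 3.0556, t(position 4) = 3.1944.
Expected steps from position 4 to position 2: 3.1944.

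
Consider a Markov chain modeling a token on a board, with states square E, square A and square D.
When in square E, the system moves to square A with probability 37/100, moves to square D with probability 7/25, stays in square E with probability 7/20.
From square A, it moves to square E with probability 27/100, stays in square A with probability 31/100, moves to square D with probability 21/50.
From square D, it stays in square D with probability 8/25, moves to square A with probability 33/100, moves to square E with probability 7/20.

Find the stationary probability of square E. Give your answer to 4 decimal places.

Let the stationary distribution be π with π = πP and π_1 + π_2 + π_3 = 1.
π_1 = 0.35·π_1 + 0.27·π_2 + 0.35·π_3
π_2 = 0.37·π_1 + 0.31·π_2 + 0.33·π_3
Solving with the normalization constraint gives π = (0.3231, 0.3362, 0.3407).
So the stationary probability of square E is 0.3231.

0.3231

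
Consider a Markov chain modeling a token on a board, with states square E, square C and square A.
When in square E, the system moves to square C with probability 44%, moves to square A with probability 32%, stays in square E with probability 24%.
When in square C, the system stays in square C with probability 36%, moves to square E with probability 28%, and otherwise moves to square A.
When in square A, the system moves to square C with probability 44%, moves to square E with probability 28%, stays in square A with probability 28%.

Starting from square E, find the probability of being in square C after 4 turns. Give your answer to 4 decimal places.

0.4074

Propagate the distribution vector 4 turns from square E.
After 0 turns: (1.0000, 0.0000, 0.0000)
After 1 turn: (0.2400, 0.4400, 0.3200)
After 2 turns: (0.2704, 0.4048, 0.3248)
After 3 turns: (0.2692, 0.4076, 0.3232)
After 4 turns: (0.2692, 0.4074, 0.3234)
P(in square C after 4 turns) = 0.4074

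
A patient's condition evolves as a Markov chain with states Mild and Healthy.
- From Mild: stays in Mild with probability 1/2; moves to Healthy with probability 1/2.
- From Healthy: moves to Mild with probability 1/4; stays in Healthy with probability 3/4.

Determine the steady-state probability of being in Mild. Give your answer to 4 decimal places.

0.3333

Let the stationary distribution be π with π = πP and π_1 + π_2 = 1.
π_1 = 0.5·π_1 + 0.25·π_2
Solving with the normalization constraint gives π = (0.3333, 0.6667).
So the stationary probability of Mild is 0.3333.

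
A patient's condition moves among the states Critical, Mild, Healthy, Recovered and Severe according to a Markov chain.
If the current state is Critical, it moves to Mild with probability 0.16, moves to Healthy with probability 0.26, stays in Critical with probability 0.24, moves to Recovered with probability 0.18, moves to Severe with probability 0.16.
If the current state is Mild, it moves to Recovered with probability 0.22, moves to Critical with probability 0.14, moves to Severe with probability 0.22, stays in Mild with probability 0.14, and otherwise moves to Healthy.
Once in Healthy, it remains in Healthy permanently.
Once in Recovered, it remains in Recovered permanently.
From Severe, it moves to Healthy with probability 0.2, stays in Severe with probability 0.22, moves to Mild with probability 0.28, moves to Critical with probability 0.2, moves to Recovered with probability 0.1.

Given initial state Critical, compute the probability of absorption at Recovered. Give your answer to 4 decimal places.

0.4059

Let h(s) be the probability of absorption at Recovered starting from transient state s. Then h(Recovered) = 1 and h(Healthy) = 0. By first-step analysis:
h(Critical) = 0.24·h(Critical) + 0.16·h(Mild) + 0.26·0 + 0.18·1 + 0.16·h(Severe)
h(Mild) = 0.14·h(Critical) + 0.14·h(Mild) + 0.28·0 + 0.22·1 + 0.22·h(Severe)
h(Severe) = 0.2·h(Critical) + 0.28·h(Mild) + 0.2·0 + 0.1·1 + 0.22·h(Severe)
Solving: h(Critical) = 0.4059, h(Mild) = 0.4199, h(Severe) = 0.3830.
Starting from Critical, the probability is 0.4059.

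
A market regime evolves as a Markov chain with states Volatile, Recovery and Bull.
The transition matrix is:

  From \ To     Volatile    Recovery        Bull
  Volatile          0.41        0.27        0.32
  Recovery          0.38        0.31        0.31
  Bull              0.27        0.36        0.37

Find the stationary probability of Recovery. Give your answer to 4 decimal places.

0.3125

Let the stationary distribution be π with π = πP and π_1 + π_2 + π_3 = 1.
π_1 = 0.41·π_1 + 0.38·π_2 + 0.27·π_3
π_2 = 0.27·π_1 + 0.31·π_2 + 0.36·π_3
Solving with the normalization constraint gives π = (0.3539, 0.3125, 0.3336).
So the stationary probability of Recovery is 0.3125.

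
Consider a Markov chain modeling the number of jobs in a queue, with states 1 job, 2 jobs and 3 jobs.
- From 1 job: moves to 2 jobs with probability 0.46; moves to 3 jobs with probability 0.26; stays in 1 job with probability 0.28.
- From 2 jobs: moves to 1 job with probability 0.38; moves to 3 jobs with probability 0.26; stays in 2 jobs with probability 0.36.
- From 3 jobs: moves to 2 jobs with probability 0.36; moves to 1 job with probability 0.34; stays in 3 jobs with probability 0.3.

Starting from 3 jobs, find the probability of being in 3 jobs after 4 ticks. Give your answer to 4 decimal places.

0.2708

Propagate the distribution vector 4 ticks from 3 jobs.
After 0 ticks: (0.0000, 0.0000, 1.0000)
After 1 tick: (0.3400, 0.3600, 0.3000)
After 2 ticks: (0.3340, 0.3940, 0.2720)
After 3 ticks: (0.3357, 0.3934, 0.2709)
After 4 ticks: (0.3356, 0.3936, 0.2708)
P(in 3 jobs after 4 ticks) = 0.2708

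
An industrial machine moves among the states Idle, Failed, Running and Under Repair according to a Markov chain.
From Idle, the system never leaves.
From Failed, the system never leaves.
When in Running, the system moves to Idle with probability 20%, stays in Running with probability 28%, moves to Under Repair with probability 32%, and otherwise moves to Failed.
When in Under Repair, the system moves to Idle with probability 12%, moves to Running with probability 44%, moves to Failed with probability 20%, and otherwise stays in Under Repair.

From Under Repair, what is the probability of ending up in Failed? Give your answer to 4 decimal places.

Let h(s) be the probability of absorption at Failed starting from transient state s. Then h(Failed) = 1 and h(Idle) = 0. By first-step analysis:
h(Running) = 0.2·0 + 0.2·1 + 0.28·h(Running) + 0.32·h(Under Repair)
h(Under Repair) = 0.12·0 + 0.2·1 + 0.44·h(Running) + 0.24·h(Under Repair)
Solving: h(Running) = 0.5315, h(Under Repair) = 0.5709.
Starting from Under Repair, the probability is 0.5709.

0.5709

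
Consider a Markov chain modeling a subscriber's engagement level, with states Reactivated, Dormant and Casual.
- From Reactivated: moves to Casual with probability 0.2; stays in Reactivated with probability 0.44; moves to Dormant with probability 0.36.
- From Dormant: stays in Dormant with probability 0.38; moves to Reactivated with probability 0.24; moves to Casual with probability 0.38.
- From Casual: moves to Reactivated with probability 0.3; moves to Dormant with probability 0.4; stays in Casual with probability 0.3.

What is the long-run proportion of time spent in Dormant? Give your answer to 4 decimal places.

0.3795

Let the stationary distribution be π with π = πP and π_1 + π_2 + π_3 = 1.
π_1 = 0.44·π_1 + 0.24·π_2 + 0.3·π_3
π_2 = 0.36·π_1 + 0.38·π_2 + 0.4·π_3
Solving with the normalization constraint gives π = (0.3224, 0.3795, 0.2981).
So the stationary probability of Dormant is 0.3795.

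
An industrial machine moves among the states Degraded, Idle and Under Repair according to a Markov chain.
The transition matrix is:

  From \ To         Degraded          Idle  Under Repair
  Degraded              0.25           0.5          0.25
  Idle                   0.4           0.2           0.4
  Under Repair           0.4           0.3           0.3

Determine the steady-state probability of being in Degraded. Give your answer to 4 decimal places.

0.3478

Let the stationary distribution be π with π = πP and π_1 + π_2 + π_3 = 1.
π_1 = 0.25·π_1 + 0.4·π_2 + 0.4·π_3
π_2 = 0.5·π_1 + 0.2·π_2 + 0.3·π_3
Solving with the normalization constraint gives π = (0.3478, 0.3360, 0.3162).
So the stationary probability of Degraded is 0.3478.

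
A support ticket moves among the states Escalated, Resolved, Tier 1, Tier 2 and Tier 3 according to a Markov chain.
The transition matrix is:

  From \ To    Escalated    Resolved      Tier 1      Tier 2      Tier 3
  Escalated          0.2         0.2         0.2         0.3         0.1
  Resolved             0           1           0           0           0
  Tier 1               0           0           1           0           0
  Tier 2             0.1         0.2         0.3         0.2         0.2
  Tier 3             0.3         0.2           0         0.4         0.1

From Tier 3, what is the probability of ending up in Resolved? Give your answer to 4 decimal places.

0.5923

Let h(s) be the probability of absorption at Resolved starting from transient state s. Then h(Resolved) = 1 and h(Tier 1) = 0. By first-step analysis:
h(Escalated) = 0.2·h(Escalated) + 0.2·1 + 0.2·0 + 0.3·h(Tier 2) + 0.1·h(Tier 3)
h(Tier 2) = 0.1·h(Escalated) + 0.2·1 + 0.3·0 + 0.2·h(Tier 2) + 0.2·h(Tier 3)
h(Tier 3) = 0.3·h(Escalated) + 0.2·1 + 0.4·h(Tier 2) + 0.1·h(Tier 3)
Solving: h(Escalated) = 0.4966, h(Tier 2) = 0.4601, h(Tier 3) = 0.5923.
Starting from Tier 3, the probability is 0.5923.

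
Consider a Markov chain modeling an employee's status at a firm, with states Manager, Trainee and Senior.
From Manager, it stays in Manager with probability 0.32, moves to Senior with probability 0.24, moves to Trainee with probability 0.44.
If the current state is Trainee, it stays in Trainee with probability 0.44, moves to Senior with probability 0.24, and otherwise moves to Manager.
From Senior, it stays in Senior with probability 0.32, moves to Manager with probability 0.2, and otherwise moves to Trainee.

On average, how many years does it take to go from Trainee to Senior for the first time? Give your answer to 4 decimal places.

4.1667

Let t(s) be the expected number of years to first reach Senior from state s, with t(Senior) = 0. Conditioning on the first year:
t(Manager) = 1 + 0.32·t(Manager) + 0.44·t(Trainee)
t(Trainee) = 1 + 0.32·t(Manager) + 0.44·t(Trainee)
Solving: t(Manager) = 4.1667, t(Trainee) = 4.1667.
Expected years from Trainee to Senior: 4.1667.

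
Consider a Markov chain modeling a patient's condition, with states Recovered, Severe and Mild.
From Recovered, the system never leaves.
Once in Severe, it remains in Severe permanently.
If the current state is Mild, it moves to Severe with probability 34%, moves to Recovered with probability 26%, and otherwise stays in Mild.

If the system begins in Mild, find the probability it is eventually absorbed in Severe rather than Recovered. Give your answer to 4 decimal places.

Let h(s) be the probability of absorption at Severe starting from transient state s. Then h(Severe) = 1 and h(Recovered) = 0. By first-step analysis:
h(Mild) = 0.26·0 + 0.34·1 + 0.4·h(Mild)
Solving: h(Mild) = 0.5667.
Starting from Mild, the probability is 0.5667.

0.5667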